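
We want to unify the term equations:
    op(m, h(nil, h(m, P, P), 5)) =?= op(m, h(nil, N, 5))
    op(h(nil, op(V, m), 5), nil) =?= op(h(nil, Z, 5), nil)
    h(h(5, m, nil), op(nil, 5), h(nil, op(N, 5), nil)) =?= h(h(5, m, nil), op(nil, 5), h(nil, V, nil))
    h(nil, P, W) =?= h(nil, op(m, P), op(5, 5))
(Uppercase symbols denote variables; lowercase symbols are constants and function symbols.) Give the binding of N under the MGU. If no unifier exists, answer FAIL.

Decompose op/2: m =?= m,  h(nil, h(m, P, P), 5) =?= h(nil, N, 5).
Delete trivial equation m =?= m.
Decompose h/3: nil =?= nil,  h(m, P, P) =?= N,  5 =?= 5.
Delete trivial equation nil =?= nil.
Bind N := h(m, P, P); substituting into the one remaining equation that mentions N gives: h(h(5, m, nil), op(nil, 5), h(nil, op(h(m, P, P), 5), nil)) =?= h(h(5, m, nil), op(nil, 5), h(nil, V, nil)).
Delete trivial equation 5 =?= 5.
Decompose op/2: h(nil, op(V, m), 5) =?= h(nil, Z, 5),  nil =?= nil.
Decompose h/3: nil =?= nil,  op(V, m) =?= Z,  5 =?= 5.
Delete trivial equation nil =?= nil.
Bind Z := op(V, m); no other remaining equation mentions Z.
Delete trivial equation 5 =?= 5.
Delete trivial equation nil =?= nil.
Decompose h/3: h(5, m, nil) =?= h(5, m, nil),  op(nil, 5) =?= op(nil, 5),  h(nil, op(h(m, P, P), 5), nil) =?= h(nil, V, nil).
Delete trivial equation h(5, m, nil) =?= h(5, m, nil).
Delete trivial equation op(nil, 5) =?= op(nil, 5).
Decompose h/3: nil =?= nil,  op(h(m, P, P), 5) =?= V,  nil =?= nil.
Delete trivial equation nil =?= nil.
Bind V := op(h(m, P, P), 5); no other remaining equation mentions V. Substituting into the earlier binding gives Z := op(op(h(m, P, P), 5), m).
Delete trivial equation nil =?= nil.
Decompose h/3: nil =?= nil,  P =?= op(m, P),  W =?= op(5, 5).
Delete trivial equation nil =?= nil.
Occurs check fails: P occurs in op(m, P); the equation P =?= op(m, P) has no finite solution.

FAIL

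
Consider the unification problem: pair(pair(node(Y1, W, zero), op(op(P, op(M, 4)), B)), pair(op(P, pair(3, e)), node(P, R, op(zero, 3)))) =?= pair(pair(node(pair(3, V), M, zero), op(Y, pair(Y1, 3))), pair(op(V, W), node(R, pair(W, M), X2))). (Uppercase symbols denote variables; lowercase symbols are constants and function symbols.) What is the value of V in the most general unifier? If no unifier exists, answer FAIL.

Decompose pair/2: pair(node(Y1, W, zero), op(op(P, op(M, 4)), B)) =?= pair(node(pair(3, V), M, zero), op(Y, pair(Y1, 3))),  pair(op(P, pair(3, e)), node(P, R, op(zero, 3))) =?= pair(op(V, W), node(R, pair(W, M), X2)).
Decompose pair/2: node(Y1, W, zero) =?= node(pair(3, V), M, zero),  op(op(P, op(M, 4)), B) =?= op(Y, pair(Y1, 3)).
Decompose node/3: Y1 =?= pair(3, V),  W =?= M,  zero =?= zero.
Bind Y1 := pair(3, V); substituting into the one remaining equation that mentions Y1 gives: op(op(P, op(M, 4)), B) =?= op(Y, pair(pair(3, V), 3)).
Bind W := M; substituting into the one remaining equation that mentions W gives: pair(op(P, pair(3, e)), node(P, R, op(zero, 3))) =?= pair(op(V, M), node(R, pair(M, M), X2)).
Delete trivial equation zero =?= zero.
Decompose op/2: op(P, op(M, 4)) =?= Y,  B =?= pair(pair(3, V), 3).
Bind Y := op(P, op(M, 4)); no other remaining equation mentions Y.
Bind B := pair(pair(3, V), 3); no other remaining equation mentions B.
Decompose pair/2: op(P, pair(3, e)) =?= op(V, M),  node(P, R, op(zero, 3)) =?= node(R, pair(M, M), X2).
Decompose op/2: P =?= V,  pair(3, e) =?= M.
Bind P := V; substituting into the one remaining equation that mentions P gives: node(V, R, op(zero, 3)) =?= node(R, pair(M, M), X2). Substituting into the earlier binding gives Y := op(V, op(M, 4)).
Bind M := pair(3, e); substituting into the remaining equation gives: node(V, R, op(zero, 3)) =?= node(R, pair(pair(3, e), pair(3, e)), X2). Substituting into the earlier bindings gives W := pair(3, e), Y := op(V, op(pair(3, e), 4)).
Decompose node/3: V =?= R,  R =?= pair(pair(3, e), pair(3, e)),  op(zero, 3) =?= X2.
Bind V := R; no other remaining equation mentions V. Substituting into the earlier bindings gives Y1 := pair(3, R), Y := op(R, op(pair(3, e), 4)), B := pair(pair(3, R), 3), P := R.
Bind R := pair(pair(3, e), pair(3, e)); no other remaining equation mentions R. Substituting into the earlier bindings gives Y1 := pair(3, pair(pair(3, e), pair(3, e))), Y := op(pair(pair(3, e), pair(3, e)), op(pair(3, e), 4)), B := pair(pair(3, pair(pair(3, e), pair(3, e))), 3), P := pair(pair(3, e), pair(3, e)), V := pair(pair(3, e), pair(3, e)).
Bind X2 := op(zero, 3).
MGU = { Y1 := pair(3, pair(pair(3, e), pair(3, e))), W := pair(3, e), Y := op(pair(pair(3, e), pair(3, e)), op(pair(3, e), 4)), B := pair(pair(3, pair(pair(3, e), pair(3, e))), 3), P := pair(pair(3, e), pair(3, e)), M := pair(3, e), V := pair(pair(3, e), pair(3, e)), R := pair(pair(3, e), pair(3, e)), X2 := op(zero, 3) }, so V := pair(pair(3, e), pair(3, e)).

pair(pair(3, e), pair(3, e))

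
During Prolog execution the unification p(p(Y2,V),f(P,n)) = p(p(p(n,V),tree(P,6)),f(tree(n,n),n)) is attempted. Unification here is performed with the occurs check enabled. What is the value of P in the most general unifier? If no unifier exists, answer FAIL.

tree(n,n)

Decompose p/2: p(Y2,V) = p(p(n,V),tree(P,6)),  f(P,n) = f(tree(n,n),n).
Decompose p/2: Y2 = p(n,V),  V = tree(P,6).
Bind Y2 := p(n,V); no other remaining equation mentions Y2.
Bind V := tree(P,6); no other remaining equation mentions V. Substituting into the earlier binding gives Y2 := p(n,tree(P,6)).
Decompose f/2: P = tree(n,n),  n = n.
Bind P := tree(n,n); no other remaining equation mentions P. Substituting into the earlier bindings gives Y2 := p(n,tree(tree(n,n),6)), V := tree(tree(n,n),6).
Delete trivial equation n = n.
MGU = { Y2 = p(n,tree(tree(n,n),6)), V = tree(tree(n,n),6), P = tree(n,n) }, so P = tree(n,n).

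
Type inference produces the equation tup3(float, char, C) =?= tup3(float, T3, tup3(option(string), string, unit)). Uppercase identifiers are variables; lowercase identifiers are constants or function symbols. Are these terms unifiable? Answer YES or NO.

Decompose tup3/3: float =?= float,  char =?= T3,  C =?= tup3(option(string), string, unit).
Delete trivial equation float =?= float.
Bind T3 := char; no other remaining equation mentions T3.
Bind C := tup3(option(string), string, unit).
No equations remain and no clash or occurs-check failure arose, so a unifier exists.

YES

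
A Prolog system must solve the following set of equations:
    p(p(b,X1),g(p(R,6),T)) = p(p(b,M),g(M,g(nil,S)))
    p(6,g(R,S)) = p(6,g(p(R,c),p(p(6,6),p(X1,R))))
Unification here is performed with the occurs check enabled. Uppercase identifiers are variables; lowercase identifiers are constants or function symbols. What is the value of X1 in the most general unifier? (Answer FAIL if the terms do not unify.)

Decompose p/2: p(b,X1) = p(b,M),  g(p(R,6),T) = g(M,g(nil,S)).
Decompose p/2: b = b,  X1 = M.
Delete trivial equation b = b.
Bind X1 := M; substituting into the one remaining equation that mentions X1 gives: p(6,g(R,S)) = p(6,g(p(R,c),p(p(6,6),p(M,R)))).
Decompose g/2: p(R,6) = M,  T = g(nil,S).
Bind M := p(R,6); substituting into the one remaining equation that mentions M gives: p(6,g(R,S)) = p(6,g(p(R,c),p(p(6,6),p(p(R,6),R)))). Substituting into the earlier binding gives X1 := p(R,6).
Bind T := g(nil,S); no other remaining equation mentions T.
Decompose p/2: 6 = 6,  g(R,S) = g(p(R,c),p(p(6,6),p(p(R,6),R))).
Delete trivial equation 6 = 6.
Decompose g/2: R = p(R,c),  S = p(p(6,6),p(p(R,6),R)).
Occurs check fails: R occurs in p(R,c); the equation R = p(R,c) has no finite solution.

FAIL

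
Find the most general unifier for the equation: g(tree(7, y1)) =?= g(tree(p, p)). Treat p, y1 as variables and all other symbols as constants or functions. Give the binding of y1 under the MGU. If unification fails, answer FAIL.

7

Decompose g/1: tree(7, y1) =?= tree(p, p).
Decompose tree/2: 7 =?= p,  y1 =?= p.
Bind p := 7; substituting into the remaining equation gives: y1 =?= 7.
Bind y1 := 7.
MGU = { p ↦ 7, y1 ↦ 7 }, so y1 ↦ 7.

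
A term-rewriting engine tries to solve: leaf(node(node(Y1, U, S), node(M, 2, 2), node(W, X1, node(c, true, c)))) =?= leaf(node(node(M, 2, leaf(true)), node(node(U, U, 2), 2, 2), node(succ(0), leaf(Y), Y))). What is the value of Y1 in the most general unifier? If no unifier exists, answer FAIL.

Decompose leaf/1: node(node(Y1, U, S), node(M, 2, 2), node(W, X1, node(c, true, c))) =?= node(node(M, 2, leaf(true)), node(node(U, U, 2), 2, 2), node(succ(0), leaf(Y), Y)).
Decompose node/3: node(Y1, U, S) =?= node(M, 2, leaf(true)),  node(M, 2, 2) =?= node(node(U, U, 2), 2, 2),  node(W, X1, node(c, true, c)) =?= node(succ(0), leaf(Y), Y).
Decompose node/3: Y1 =?= M,  U =?= 2,  S =?= leaf(true).
Bind Y1 := M; no other remaining equation mentions Y1.
Bind U := 2; substituting into the one remaining equation that mentions U gives: node(M, 2, 2) =?= node(node(2, 2, 2), 2, 2).
Bind S := leaf(true); no other remaining equation mentions S.
Decompose node/3: M =?= node(2, 2, 2),  2 =?= 2,  2 =?= 2.
Bind M := node(2, 2, 2); no other remaining equation mentions M. Substituting into the earlier binding gives Y1 := node(2, 2, 2).
Delete trivial equation 2 =?= 2.
Delete trivial equation 2 =?= 2.
Decompose node/3: W =?= succ(0),  X1 =?= leaf(Y),  node(c, true, c) =?= Y.
Bind W := succ(0); no other remaining equation mentions W.
Bind X1 := leaf(Y); no other remaining equation mentions X1.
Bind Y := node(c, true, c). Substituting into the earlier binding gives X1 := leaf(node(c, true, c)).
MGU = { Y1 := node(2, 2, 2), U := 2, S := leaf(true), M := node(2, 2, 2), W := succ(0), X1 := leaf(node(c, true, c)), Y := node(c, true, c) }, so Y1 := node(2, 2, 2).

node(2, 2, 2)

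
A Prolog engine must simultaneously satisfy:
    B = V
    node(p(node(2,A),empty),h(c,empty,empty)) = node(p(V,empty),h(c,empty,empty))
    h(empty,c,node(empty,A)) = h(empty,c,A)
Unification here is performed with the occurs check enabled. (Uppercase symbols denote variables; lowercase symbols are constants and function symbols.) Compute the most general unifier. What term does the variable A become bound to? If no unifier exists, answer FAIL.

Bind B := V; no other remaining equation mentions B.
Decompose node/2: p(node(2,A),empty) = p(V,empty),  h(c,empty,empty) = h(c,empty,empty).
Decompose p/2: node(2,A) = V,  empty = empty.
Bind V := node(2,A); no other remaining equation mentions V. Substituting into the earlier binding gives B := node(2,A).
Delete trivial equation empty = empty.
Delete trivial equation h(c,empty,empty) = h(c,empty,empty).
Decompose h/3: empty = empty,  c = c,  node(empty,A) = A.
Delete trivial equation empty = empty.
Delete trivial equation c = c.
Occurs check fails: A occurs in node(empty,A); the equation A = node(empty,A) has no finite solution.

FAIL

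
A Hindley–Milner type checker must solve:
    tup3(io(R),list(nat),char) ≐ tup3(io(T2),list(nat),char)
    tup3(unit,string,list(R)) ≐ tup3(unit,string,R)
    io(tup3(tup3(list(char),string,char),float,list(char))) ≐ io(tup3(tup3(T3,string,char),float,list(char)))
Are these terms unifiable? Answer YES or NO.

Decompose tup3/3: io(R) ≐ io(T2),  list(nat) ≐ list(nat),  char ≐ char.
Decompose io/1: R ≐ T2.
Bind R := T2; substituting into the one remaining equation that mentions R gives: tup3(unit,string,list(T2)) ≐ tup3(unit,string,T2).
Delete trivial equation list(nat) ≐ list(nat).
Delete trivial equation char ≐ char.
Decompose tup3/3: unit ≐ unit,  string ≐ string,  list(T2) ≐ T2.
Delete trivial equation unit ≐ unit.
Delete trivial equation string ≐ string.
Occurs check fails: T2 occurs in list(T2); the equation T2 ≐ list(T2) has no finite solution.

NO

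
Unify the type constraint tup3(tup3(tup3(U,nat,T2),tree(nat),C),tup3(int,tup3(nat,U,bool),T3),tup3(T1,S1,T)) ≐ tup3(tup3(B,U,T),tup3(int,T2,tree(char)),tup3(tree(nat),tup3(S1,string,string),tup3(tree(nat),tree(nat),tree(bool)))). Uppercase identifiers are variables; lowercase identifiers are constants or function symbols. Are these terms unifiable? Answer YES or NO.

NO

Decompose tup3/3: tup3(tup3(U,nat,T2),tree(nat),C) ≐ tup3(B,U,T),  tup3(int,tup3(nat,U,bool),T3) ≐ tup3(int,T2,tree(char)),  tup3(T1,S1,T) ≐ tup3(tree(nat),tup3(S1,string,string),tup3(tree(nat),tree(nat),tree(bool))).
Decompose tup3/3: tup3(U,nat,T2) ≐ B,  tree(nat) ≐ U,  C ≐ T.
Bind B := tup3(U,nat,T2); no other remaining equation mentions B.
Bind U := tree(nat); substituting into the one remaining equation that mentions U gives: tup3(int,tup3(nat,tree(nat),bool),T3) ≐ tup3(int,T2,tree(char)). Substituting into the earlier binding gives B := tup3(tree(nat),nat,T2).
Bind C := T; no other remaining equation mentions C.
Decompose tup3/3: int ≐ int,  tup3(nat,tree(nat),bool) ≐ T2,  T3 ≐ tree(char).
Delete trivial equation int ≐ int.
Bind T2 := tup3(nat,tree(nat),bool); no other remaining equation mentions T2. Substituting into the earlier binding gives B := tup3(tree(nat),nat,tup3(nat,tree(nat),bool)).
Bind T3 := tree(char); no other remaining equation mentions T3.
Decompose tup3/3: T1 ≐ tree(nat),  S1 ≐ tup3(S1,string,string),  T ≐ tup3(tree(nat),tree(nat),tree(bool)).
Bind T1 := tree(nat); no other remaining equation mentions T1.
Occurs check fails: S1 occurs in tup3(S1,string,string); the equation S1 ≐ tup3(S1,string,string) has no finite solution.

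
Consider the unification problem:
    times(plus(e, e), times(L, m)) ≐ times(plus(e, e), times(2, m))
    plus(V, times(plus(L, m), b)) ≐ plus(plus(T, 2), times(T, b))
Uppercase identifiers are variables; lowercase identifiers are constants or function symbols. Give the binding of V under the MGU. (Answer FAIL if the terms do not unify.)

Decompose times/2: plus(e, e) ≐ plus(e, e),  times(L, m) ≐ times(2, m).
Delete trivial equation plus(e, e) ≐ plus(e, e).
Decompose times/2: L ≐ 2,  m ≐ m.
Bind L := 2; substituting into the one remaining equation that mentions L gives: plus(V, times(plus(2, m), b)) ≐ plus(plus(T, 2), times(T, b)).
Delete trivial equation m ≐ m.
Decompose plus/2: V ≐ plus(T, 2),  times(plus(2, m), b) ≐ times(T, b).
Bind V := plus(T, 2); no other remaining equation mentions V.
Decompose times/2: plus(2, m) ≐ T,  b ≐ b.
Bind T := plus(2, m); no other remaining equation mentions T. Substituting into the earlier binding gives V := plus(plus(2, m), 2).
Delete trivial equation b ≐ b.
MGU = { L -> 2, V -> plus(plus(2, m), 2), T -> plus(2, m) }, so V -> plus(plus(2, m), 2).

plus(plus(2, m), 2)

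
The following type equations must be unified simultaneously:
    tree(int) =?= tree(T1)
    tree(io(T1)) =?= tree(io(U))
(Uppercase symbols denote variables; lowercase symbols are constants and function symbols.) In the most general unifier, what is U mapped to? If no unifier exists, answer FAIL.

Decompose tree/1: int =?= T1.
Bind T1 := int; substituting into the remaining equation gives: tree(io(int)) =?= tree(io(U)).
Decompose tree/1: io(int) =?= io(U).
Decompose io/1: int =?= U.
Bind U := int.
MGU = { T1 ↦ int, U ↦ int }, so U ↦ int.

int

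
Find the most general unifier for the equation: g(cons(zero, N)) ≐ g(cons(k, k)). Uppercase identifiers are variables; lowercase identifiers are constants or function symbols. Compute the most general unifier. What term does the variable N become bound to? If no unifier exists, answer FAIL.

FAIL

Decompose g/1: cons(zero, N) ≐ cons(k, k).
Decompose cons/2: zero ≐ k,  N ≐ k.
Clash: constants zero and k differ; no unifier exists.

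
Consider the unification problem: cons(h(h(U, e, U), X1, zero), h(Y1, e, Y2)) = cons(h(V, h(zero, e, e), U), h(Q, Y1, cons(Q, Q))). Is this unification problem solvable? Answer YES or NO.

Decompose cons/2: h(h(U, e, U), X1, zero) = h(V, h(zero, e, e), U),  h(Y1, e, Y2) = h(Q, Y1, cons(Q, Q)).
Decompose h/3: h(U, e, U) = V,  X1 = h(zero, e, e),  zero = U.
Bind V := h(U, e, U); no other remaining equation mentions V.
Bind X1 := h(zero, e, e); no other remaining equation mentions X1.
Bind U := zero; no other remaining equation mentions U. Substituting into the earlier binding gives V := h(zero, e, zero).
Decompose h/3: Y1 = Q,  e = Y1,  Y2 = cons(Q, Q).
Bind Y1 := Q; substituting into the one remaining equation that mentions Y1 gives: e = Q.
Bind Q := e; substituting into the remaining equation gives: Y2 = cons(e, e). Substituting into the earlier binding gives Y1 := e.
Bind Y2 := cons(e, e).
No equations remain and no clash or occurs-check failure arose, so a unifier exists.

YES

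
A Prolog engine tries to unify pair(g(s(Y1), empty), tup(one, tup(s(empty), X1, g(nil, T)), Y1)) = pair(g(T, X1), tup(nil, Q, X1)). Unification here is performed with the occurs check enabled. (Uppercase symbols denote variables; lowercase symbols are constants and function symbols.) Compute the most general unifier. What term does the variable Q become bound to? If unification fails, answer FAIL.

FAIL

Decompose pair/2: g(s(Y1), empty) = g(T, X1),  tup(one, tup(s(empty), X1, g(nil, T)), Y1) = tup(nil, Q, X1).
Decompose g/2: s(Y1) = T,  empty = X1.
Bind T := s(Y1); substituting into the one remaining equation that mentions T gives: tup(one, tup(s(empty), X1, g(nil, s(Y1))), Y1) = tup(nil, Q, X1).
Bind X1 := empty; substituting into the remaining equation gives: tup(one, tup(s(empty), empty, g(nil, s(Y1))), Y1) = tup(nil, Q, empty).
Decompose tup/3: one = nil,  tup(s(empty), empty, g(nil, s(Y1))) = Q,  Y1 = empty.
Clash: constants one and nil differ; no unifier exists.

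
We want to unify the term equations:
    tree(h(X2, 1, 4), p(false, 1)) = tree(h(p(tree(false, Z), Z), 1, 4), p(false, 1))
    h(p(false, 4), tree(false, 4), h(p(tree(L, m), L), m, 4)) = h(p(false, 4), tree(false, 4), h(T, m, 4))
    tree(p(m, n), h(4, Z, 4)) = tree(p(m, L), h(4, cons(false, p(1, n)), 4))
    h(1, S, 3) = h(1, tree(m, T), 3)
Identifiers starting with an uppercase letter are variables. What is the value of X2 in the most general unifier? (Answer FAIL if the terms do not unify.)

p(tree(false, cons(false, p(1, n))), cons(false, p(1, n)))

Decompose tree/2: h(X2, 1, 4) = h(p(tree(false, Z), Z), 1, 4),  p(false, 1) = p(false, 1).
Decompose h/3: X2 = p(tree(false, Z), Z),  1 = 1,  4 = 4.
Bind X2 := p(tree(false, Z), Z); no other remaining equation mentions X2.
Delete trivial equation 1 = 1.
Delete trivial equation 4 = 4.
Delete trivial equation p(false, 1) = p(false, 1).
Decompose h/3: p(false, 4) = p(false, 4),  tree(false, 4) = tree(false, 4),  h(p(tree(L, m), L), m, 4) = h(T, m, 4).
Delete trivial equation p(false, 4) = p(false, 4).
Delete trivial equation tree(false, 4) = tree(false, 4).
Decompose h/3: p(tree(L, m), L) = T,  m = m,  4 = 4.
Bind T := p(tree(L, m), L); substituting into the one remaining equation that mentions T gives: h(1, S, 3) = h(1, tree(m, p(tree(L, m), L)), 3).
Delete trivial equation m = m.
Delete trivial equation 4 = 4.
Decompose tree/2: p(m, n) = p(m, L),  h(4, Z, 4) = h(4, cons(false, p(1, n)), 4).
Decompose p/2: m = m,  n = L.
Delete trivial equation m = m.
Bind L := n; substituting into the one remaining equation that mentions L gives: h(1, S, 3) = h(1, tree(m, p(tree(n, m), n)), 3). Substituting into the earlier binding gives T := p(tree(n, m), n).
Decompose h/3: 4 = 4,  Z = cons(false, p(1, n)),  4 = 4.
Delete trivial equation 4 = 4.
Bind Z := cons(false, p(1, n)); no other remaining equation mentions Z. Substituting into the earlier binding gives X2 := p(tree(false, cons(false, p(1, n))), cons(false, p(1, n))).
Delete trivial equation 4 = 4.
Decompose h/3: 1 = 1,  S = tree(m, p(tree(n, m), n)),  3 = 3.
Delete trivial equation 1 = 1.
Bind S := tree(m, p(tree(n, m), n)); no other remaining equation mentions S.
Delete trivial equation 3 = 3.
MGU = { X2 ↦ p(tree(false, cons(false, p(1, n))), cons(false, p(1, n))), T ↦ p(tree(n, m), n), L ↦ n, Z ↦ cons(false, p(1, n)), S ↦ tree(m, p(tree(n, m), n)) }, so X2 ↦ p(tree(false, cons(false, p(1, n))), cons(false, p(1, n))).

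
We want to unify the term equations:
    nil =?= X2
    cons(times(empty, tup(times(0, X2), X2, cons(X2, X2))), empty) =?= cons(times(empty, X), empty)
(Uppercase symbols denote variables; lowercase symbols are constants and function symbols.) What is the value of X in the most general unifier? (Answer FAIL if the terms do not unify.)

Bind X2 := nil; substituting into the remaining equation gives: cons(times(empty, tup(times(0, nil), nil, cons(nil, nil))), empty) =?= cons(times(empty, X), empty).
Decompose cons/2: times(empty, tup(times(0, nil), nil, cons(nil, nil))) =?= times(empty, X),  empty =?= empty.
Decompose times/2: empty =?= empty,  tup(times(0, nil), nil, cons(nil, nil)) =?= X.
Delete trivial equation empty =?= empty.
Bind X := tup(times(0, nil), nil, cons(nil, nil)); no other remaining equation mentions X.
Delete trivial equation empty =?= empty.
MGU = { X2 ↦ nil, X ↦ tup(times(0, nil), nil, cons(nil, nil)) }, so X ↦ tup(times(0, nil), nil, cons(nil, nil)).

tup(times(0, nil), nil, cons(nil, nil))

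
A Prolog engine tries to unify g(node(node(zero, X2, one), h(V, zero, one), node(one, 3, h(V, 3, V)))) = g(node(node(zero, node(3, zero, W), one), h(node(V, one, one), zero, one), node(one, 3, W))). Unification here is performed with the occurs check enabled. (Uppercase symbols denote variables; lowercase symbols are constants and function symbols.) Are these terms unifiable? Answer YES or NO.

Decompose g/1: node(node(zero, X2, one), h(V, zero, one), node(one, 3, h(V, 3, V))) = node(node(zero, node(3, zero, W), one), h(node(V, one, one), zero, one), node(one, 3, W)).
Decompose node/3: node(zero, X2, one) = node(zero, node(3, zero, W), one),  h(V, zero, one) = h(node(V, one, one), zero, one),  node(one, 3, h(V, 3, V)) = node(one, 3, W).
Decompose node/3: zero = zero,  X2 = node(3, zero, W),  one = one.
Delete trivial equation zero = zero.
Bind X2 := node(3, zero, W); no other remaining equation mentions X2.
Delete trivial equation one = one.
Decompose h/3: V = node(V, one, one),  zero = zero,  one = one.
Occurs check fails: V occurs in node(V, one, one); the equation V = node(V, one, one) has no finite solution.

NO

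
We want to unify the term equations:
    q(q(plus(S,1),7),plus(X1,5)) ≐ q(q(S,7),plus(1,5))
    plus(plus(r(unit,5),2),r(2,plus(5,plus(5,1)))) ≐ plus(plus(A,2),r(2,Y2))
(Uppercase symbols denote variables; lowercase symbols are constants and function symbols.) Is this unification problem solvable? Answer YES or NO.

NO

Decompose q/2: q(plus(S,1),7) ≐ q(S,7),  plus(X1,5) ≐ plus(1,5).
Decompose q/2: plus(S,1) ≐ S,  7 ≐ 7.
Occurs check fails: S occurs in plus(S,1); the equation S ≐ plus(S,1) has no finite solution.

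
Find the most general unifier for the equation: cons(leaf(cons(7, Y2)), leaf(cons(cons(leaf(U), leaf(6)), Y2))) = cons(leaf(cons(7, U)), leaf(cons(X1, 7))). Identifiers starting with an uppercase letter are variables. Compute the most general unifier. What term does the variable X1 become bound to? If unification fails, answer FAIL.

cons(leaf(7), leaf(6))

Decompose cons/2: leaf(cons(7, Y2)) = leaf(cons(7, U)),  leaf(cons(cons(leaf(U), leaf(6)), Y2)) = leaf(cons(X1, 7)).
Decompose leaf/1: cons(7, Y2) = cons(7, U).
Decompose cons/2: 7 = 7,  Y2 = U.
Delete trivial equation 7 = 7.
Bind Y2 := U; substituting into the remaining equation gives: leaf(cons(cons(leaf(U), leaf(6)), U)) = leaf(cons(X1, 7)).
Decompose leaf/1: cons(cons(leaf(U), leaf(6)), U) = cons(X1, 7).
Decompose cons/2: cons(leaf(U), leaf(6)) = X1,  U = 7.
Bind X1 := cons(leaf(U), leaf(6)); no other remaining equation mentions X1.
Bind U := 7. Substituting into the earlier bindings gives Y2 := 7, X1 := cons(leaf(7), leaf(6)).
MGU = { Y2 -> 7, X1 -> cons(leaf(7), leaf(6)), U -> 7 }, so X1 -> cons(leaf(7), leaf(6)).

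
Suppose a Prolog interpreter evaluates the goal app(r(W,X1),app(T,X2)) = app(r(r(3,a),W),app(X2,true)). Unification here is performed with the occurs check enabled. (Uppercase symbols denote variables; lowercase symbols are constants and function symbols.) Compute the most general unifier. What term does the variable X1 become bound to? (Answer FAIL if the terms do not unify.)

Decompose app/2: r(W,X1) = r(r(3,a),W),  app(T,X2) = app(X2,true).
Decompose r/2: W = r(3,a),  X1 = W.
Bind W := r(3,a); substituting into the one remaining equation that mentions W gives: X1 = r(3,a).
Bind X1 := r(3,a); no other remaining equation mentions X1.
Decompose app/2: T = X2,  X2 = true.
Bind T := X2; no other remaining equation mentions T.
Bind X2 := true. Substituting into the earlier binding gives T := true.
MGU = { W = r(3,a), X1 = r(3,a), T = true, X2 = true }, so X1 = r(3,a).

r(3,a)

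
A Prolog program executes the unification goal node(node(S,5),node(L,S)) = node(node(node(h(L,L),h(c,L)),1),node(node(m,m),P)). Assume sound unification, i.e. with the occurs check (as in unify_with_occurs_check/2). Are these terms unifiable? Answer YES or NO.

NO

Decompose node/2: node(S,5) = node(node(h(L,L),h(c,L)),1),  node(L,S) = node(node(m,m),P).
Decompose node/2: S = node(h(L,L),h(c,L)),  5 = 1.
Bind S := node(h(L,L),h(c,L)); substituting into the one remaining equation that mentions S gives: node(L,node(h(L,L),h(c,L))) = node(node(m,m),P).
Clash: constants 5 and 1 differ; no unifier exists.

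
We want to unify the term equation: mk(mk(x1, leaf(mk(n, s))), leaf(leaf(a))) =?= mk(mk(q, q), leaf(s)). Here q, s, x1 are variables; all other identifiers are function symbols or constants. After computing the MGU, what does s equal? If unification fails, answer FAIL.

Decompose mk/2: mk(x1, leaf(mk(n, s))) =?= mk(q, q),  leaf(leaf(a)) =?= leaf(s).
Decompose mk/2: x1 =?= q,  leaf(mk(n, s)) =?= q.
Bind x1 := q; no other remaining equation mentions x1.
Bind q := leaf(mk(n, s)); no other remaining equation mentions q. Substituting into the earlier binding gives x1 := leaf(mk(n, s)).
Decompose leaf/1: leaf(a) =?= s.
Bind s := leaf(a). Substituting into the earlier bindings gives x1 := leaf(mk(n, leaf(a))), q := leaf(mk(n, leaf(a))).
MGU = { x1 := leaf(mk(n, leaf(a))), q := leaf(mk(n, leaf(a))), s := leaf(a) }, so s := leaf(a).

leaf(a)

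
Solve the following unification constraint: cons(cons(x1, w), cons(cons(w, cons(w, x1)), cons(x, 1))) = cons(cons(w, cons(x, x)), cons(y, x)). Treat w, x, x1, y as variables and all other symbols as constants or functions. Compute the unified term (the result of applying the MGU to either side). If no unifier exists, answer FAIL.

FAIL

Decompose cons/2: cons(x1, w) = cons(w, cons(x, x)),  cons(cons(w, cons(w, x1)), cons(x, 1)) = cons(y, x).
Decompose cons/2: x1 = w,  w = cons(x, x).
Bind x1 := w; substituting into the one remaining equation that mentions x1 gives: cons(cons(w, cons(w, w)), cons(x, 1)) = cons(y, x).
Bind w := cons(x, x); substituting into the remaining equation gives: cons(cons(cons(x, x), cons(cons(x, x), cons(x, x))), cons(x, 1)) = cons(y, x). Substituting into the earlier binding gives x1 := cons(x, x).
Decompose cons/2: cons(cons(x, x), cons(cons(x, x), cons(x, x))) = y,  cons(x, 1) = x.
Bind y := cons(cons(x, x), cons(cons(x, x), cons(x, x))); no other remaining equation mentions y.
Occurs check fails: x occurs in cons(x, 1); the equation x = cons(x, 1) has no finite solution.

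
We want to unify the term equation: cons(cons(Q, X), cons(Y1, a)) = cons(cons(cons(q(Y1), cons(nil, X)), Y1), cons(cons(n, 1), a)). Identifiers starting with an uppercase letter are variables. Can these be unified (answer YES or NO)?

Decompose cons/2: cons(Q, X) = cons(cons(q(Y1), cons(nil, X)), Y1),  cons(Y1, a) = cons(cons(n, 1), a).
Decompose cons/2: Q = cons(q(Y1), cons(nil, X)),  X = Y1.
Bind Q := cons(q(Y1), cons(nil, X)); no other remaining equation mentions Q.
Bind X := Y1; no other remaining equation mentions X. Substituting into the earlier binding gives Q := cons(q(Y1), cons(nil, Y1)).
Decompose cons/2: Y1 = cons(n, 1),  a = a.
Bind Y1 := cons(n, 1); no other remaining equation mentions Y1. Substituting into the earlier bindings gives Q := cons(q(cons(n, 1)), cons(nil, cons(n, 1))), X := cons(n, 1).
Delete trivial equation a = a.
No equations remain and no clash or occurs-check failure arose, so a unifier exists.

YES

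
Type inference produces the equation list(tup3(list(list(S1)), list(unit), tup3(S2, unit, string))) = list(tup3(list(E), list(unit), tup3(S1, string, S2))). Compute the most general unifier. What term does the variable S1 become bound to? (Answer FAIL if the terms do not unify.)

Decompose list/1: tup3(list(list(S1)), list(unit), tup3(S2, unit, string)) = tup3(list(E), list(unit), tup3(S1, string, S2)).
Decompose tup3/3: list(list(S1)) = list(E),  list(unit) = list(unit),  tup3(S2, unit, string) = tup3(S1, string, S2).
Decompose list/1: list(S1) = E.
Bind E := list(S1); no other remaining equation mentions E.
Delete trivial equation list(unit) = list(unit).
Decompose tup3/3: S2 = S1,  unit = string,  string = S2.
Bind S2 := S1; substituting into the one remaining equation that mentions S2 gives: string = S1.
Clash: constants unit and string differ; no unifier exists.

FAIL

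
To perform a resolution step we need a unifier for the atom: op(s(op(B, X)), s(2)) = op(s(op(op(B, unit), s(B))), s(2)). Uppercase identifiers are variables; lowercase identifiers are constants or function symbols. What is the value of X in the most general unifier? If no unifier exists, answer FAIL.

Decompose op/2: s(op(B, X)) = s(op(op(B, unit), s(B))),  s(2) = s(2).
Decompose s/1: op(B, X) = op(op(B, unit), s(B)).
Decompose op/2: B = op(B, unit),  X = s(B).
Occurs check fails: B occurs in op(B, unit); the equation B = op(B, unit) has no finite solution.

FAIL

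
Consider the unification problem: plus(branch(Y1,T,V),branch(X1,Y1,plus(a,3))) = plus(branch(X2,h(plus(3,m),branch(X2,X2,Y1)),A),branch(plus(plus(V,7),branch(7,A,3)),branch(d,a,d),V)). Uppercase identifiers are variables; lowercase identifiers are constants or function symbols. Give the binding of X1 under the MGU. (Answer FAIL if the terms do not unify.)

Decompose plus/2: branch(Y1,T,V) = branch(X2,h(plus(3,m),branch(X2,X2,Y1)),A),  branch(X1,Y1,plus(a,3)) = branch(plus(plus(V,7),branch(7,A,3)),branch(d,a,d),V).
Decompose branch/3: Y1 = X2,  T = h(plus(3,m),branch(X2,X2,Y1)),  V = A.
Bind Y1 := X2; substituting into the 2 remaining equations that mention Y1 gives: T = h(plus(3,m),branch(X2,X2,X2)),  branch(X1,X2,plus(a,3)) = branch(plus(plus(V,7),branch(7,A,3)),branch(d,a,d),V).
Bind T := h(plus(3,m),branch(X2,X2,X2)); no other remaining equation mentions T.
Bind V := A; substituting into the remaining equation gives: branch(X1,X2,plus(a,3)) = branch(plus(plus(A,7),branch(7,A,3)),branch(d,a,d),A).
Decompose branch/3: X1 = plus(plus(A,7),branch(7,A,3)),  X2 = branch(d,a,d),  plus(a,3) = A.
Bind X1 := plus(plus(A,7),branch(7,A,3)); no other remaining equation mentions X1.
Bind X2 := branch(d,a,d); no other remaining equation mentions X2. Substituting into the earlier bindings gives Y1 := branch(d,a,d), T := h(plus(3,m),branch(branch(d,a,d),branch(d,a,d),branch(d,a,d))).
Bind A := plus(a,3). Substituting into the earlier bindings gives V := plus(a,3), X1 := plus(plus(plus(a,3),7),branch(7,plus(a,3),3)).
MGU = { Y1 := branch(d,a,d), T := h(plus(3,m),branch(branch(d,a,d),branch(d,a,d),branch(d,a,d))), V := plus(a,3), X1 := plus(plus(plus(a,3),7),branch(7,plus(a,3),3)), X2 := branch(d,a,d), A := plus(a,3) }, so X1 := plus(plus(plus(a,3),7),branch(7,plus(a,3),3)).

plus(plus(plus(a,3),7),branch(7,plus(a,3),3))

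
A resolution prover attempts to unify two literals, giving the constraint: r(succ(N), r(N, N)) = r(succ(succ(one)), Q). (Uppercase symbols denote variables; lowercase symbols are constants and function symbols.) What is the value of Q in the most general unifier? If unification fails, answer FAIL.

Decompose r/2: succ(N) = succ(succ(one)),  r(N, N) = Q.
Decompose succ/1: N = succ(one).
Bind N := succ(one); substituting into the remaining equation gives: r(succ(one), succ(one)) = Q.
Bind Q := r(succ(one), succ(one)).
MGU = { N ↦ succ(one), Q ↦ r(succ(one), succ(one)) }, so Q ↦ r(succ(one), succ(one)).

r(succ(one), succ(one))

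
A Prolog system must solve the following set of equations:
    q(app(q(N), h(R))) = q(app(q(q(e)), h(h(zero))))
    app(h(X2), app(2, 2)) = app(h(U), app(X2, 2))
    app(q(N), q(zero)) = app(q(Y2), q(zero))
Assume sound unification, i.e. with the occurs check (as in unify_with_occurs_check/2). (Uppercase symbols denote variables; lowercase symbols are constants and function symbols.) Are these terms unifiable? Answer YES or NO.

YES

Decompose q/1: app(q(N), h(R)) = app(q(q(e)), h(h(zero))).
Decompose app/2: q(N) = q(q(e)),  h(R) = h(h(zero)).
Decompose q/1: N = q(e).
Bind N := q(e); substituting into the one remaining equation that mentions N gives: app(q(q(e)), q(zero)) = app(q(Y2), q(zero)).
Decompose h/1: R = h(zero).
Bind R := h(zero); no other remaining equation mentions R.
Decompose app/2: h(X2) = h(U),  app(2, 2) = app(X2, 2).
Decompose h/1: X2 = U.
Bind X2 := U; substituting into the one remaining equation that mentions X2 gives: app(2, 2) = app(U, 2).
Decompose app/2: 2 = U,  2 = 2.
Bind U := 2; no other remaining equation mentions U. Substituting into the earlier binding gives X2 := 2.
Delete trivial equation 2 = 2.
Decompose app/2: q(q(e)) = q(Y2),  q(zero) = q(zero).
Decompose q/1: q(e) = Y2.
Bind Y2 := q(e); no other remaining equation mentions Y2.
Delete trivial equation q(zero) = q(zero).
No equations remain and no clash or occurs-check failure arose, so a unifier exists.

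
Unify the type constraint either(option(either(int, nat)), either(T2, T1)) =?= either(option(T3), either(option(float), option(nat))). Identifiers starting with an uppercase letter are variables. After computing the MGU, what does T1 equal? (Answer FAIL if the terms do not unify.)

option(nat)

Decompose either/2: option(either(int, nat)) =?= option(T3),  either(T2, T1) =?= either(option(float), option(nat)).
Decompose option/1: either(int, nat) =?= T3.
Bind T3 := either(int, nat); no other remaining equation mentions T3.
Decompose either/2: T2 =?= option(float),  T1 =?= option(nat).
Bind T2 := option(float); no other remaining equation mentions T2.
Bind T1 := option(nat).
MGU = { T3 -> either(int, nat), T2 -> option(float), T1 -> option(nat) }, so T1 -> option(nat).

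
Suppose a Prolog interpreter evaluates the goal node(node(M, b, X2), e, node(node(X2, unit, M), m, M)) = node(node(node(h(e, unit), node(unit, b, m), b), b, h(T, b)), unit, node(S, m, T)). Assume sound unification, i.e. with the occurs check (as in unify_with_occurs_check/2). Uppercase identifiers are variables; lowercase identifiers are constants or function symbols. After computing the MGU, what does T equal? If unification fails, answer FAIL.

Decompose node/3: node(M, b, X2) = node(node(h(e, unit), node(unit, b, m), b), b, h(T, b)),  e = unit,  node(node(X2, unit, M), m, M) = node(S, m, T).
Decompose node/3: M = node(h(e, unit), node(unit, b, m), b),  b = b,  X2 = h(T, b).
Bind M := node(h(e, unit), node(unit, b, m), b); substituting into the one remaining equation that mentions M gives: node(node(X2, unit, node(h(e, unit), node(unit, b, m), b)), m, node(h(e, unit), node(unit, b, m), b)) = node(S, m, T).
Delete trivial equation b = b.
Bind X2 := h(T, b); substituting into the one remaining equation that mentions X2 gives: node(node(h(T, b), unit, node(h(e, unit), node(unit, b, m), b)), m, node(h(e, unit), node(unit, b, m), b)) = node(S, m, T).
Clash: constants e and unit differ; no unifier exists.

FAIL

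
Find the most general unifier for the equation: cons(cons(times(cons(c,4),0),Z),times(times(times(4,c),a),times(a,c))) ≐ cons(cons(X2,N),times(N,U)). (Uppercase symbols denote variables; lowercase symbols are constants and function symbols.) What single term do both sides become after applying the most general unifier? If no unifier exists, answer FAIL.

Decompose cons/2: cons(times(cons(c,4),0),Z) ≐ cons(X2,N),  times(times(times(4,c),a),times(a,c)) ≐ times(N,U).
Decompose cons/2: times(cons(c,4),0) ≐ X2,  Z ≐ N.
Bind X2 := times(cons(c,4),0); no other remaining equation mentions X2.
Bind Z := N; no other remaining equation mentions Z.
Decompose times/2: times(times(4,c),a) ≐ N,  times(a,c) ≐ U.
Bind N := times(times(4,c),a); no other remaining equation mentions N. Substituting into the earlier binding gives Z := times(times(4,c),a).
Bind U := times(a,c).
Applying the MGU to either side gives cons(cons(times(cons(c,4),0),times(times(4,c),a)),times(times(times(4,c),a),times(a,c))).

cons(cons(times(cons(c,4),0),times(times(4,c),a)),times(times(times(4,c),a),times(a,c)))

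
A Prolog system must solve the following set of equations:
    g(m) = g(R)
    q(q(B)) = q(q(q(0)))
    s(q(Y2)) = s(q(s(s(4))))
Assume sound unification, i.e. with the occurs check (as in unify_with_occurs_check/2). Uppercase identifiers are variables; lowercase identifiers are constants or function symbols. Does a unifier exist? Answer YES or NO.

Decompose g/1: m = R.
Bind R := m; no other remaining equation mentions R.
Decompose q/1: q(B) = q(q(0)).
Decompose q/1: B = q(0).
Bind B := q(0); no other remaining equation mentions B.
Decompose s/1: q(Y2) = q(s(s(4))).
Decompose q/1: Y2 = s(s(4)).
Bind Y2 := s(s(4)).
No equations remain and no clash or occurs-check failure arose, so a unifier exists.

YES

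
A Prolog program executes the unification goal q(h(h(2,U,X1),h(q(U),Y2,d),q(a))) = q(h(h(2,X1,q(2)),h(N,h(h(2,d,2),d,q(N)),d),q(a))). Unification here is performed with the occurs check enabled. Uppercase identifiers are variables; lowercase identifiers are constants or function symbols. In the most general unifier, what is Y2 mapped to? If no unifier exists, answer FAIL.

h(h(2,d,2),d,q(q(q(2))))

Decompose q/1: h(h(2,U,X1),h(q(U),Y2,d),q(a)) = h(h(2,X1,q(2)),h(N,h(h(2,d,2),d,q(N)),d),q(a)).
Decompose h/3: h(2,U,X1) = h(2,X1,q(2)),  h(q(U),Y2,d) = h(N,h(h(2,d,2),d,q(N)),d),  q(a) = q(a).
Decompose h/3: 2 = 2,  U = X1,  X1 = q(2).
Delete trivial equation 2 = 2.
Bind U := X1; substituting into the one remaining equation that mentions U gives: h(q(X1),Y2,d) = h(N,h(h(2,d,2),d,q(N)),d).
Bind X1 := q(2); substituting into the one remaining equation that mentions X1 gives: h(q(q(2)),Y2,d) = h(N,h(h(2,d,2),d,q(N)),d). Substituting into the earlier binding gives U := q(2).
Decompose h/3: q(q(2)) = N,  Y2 = h(h(2,d,2),d,q(N)),  d = d.
Bind N := q(q(2)); substituting into the one remaining equation that mentions N gives: Y2 = h(h(2,d,2),d,q(q(q(2)))).
Bind Y2 := h(h(2,d,2),d,q(q(q(2)))); no other remaining equation mentions Y2.
Delete trivial equation d = d.
Delete trivial equation q(a) = q(a).
MGU = { U = q(2), X1 = q(2), N = q(q(2)), Y2 = h(h(2,d,2),d,q(q(q(2)))) }, so Y2 = h(h(2,d,2),d,q(q(q(2)))).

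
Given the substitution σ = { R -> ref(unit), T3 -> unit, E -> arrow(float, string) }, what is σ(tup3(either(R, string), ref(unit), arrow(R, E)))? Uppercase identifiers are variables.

Replace each occurrence of R with ref(unit).
Replace each occurrence of E with arrow(float, string).
Result: tup3(either(ref(unit), string), ref(unit), arrow(ref(unit), arrow(float, string))).

tup3(either(ref(unit), string), ref(unit), arrow(ref(unit), arrow(float, string)))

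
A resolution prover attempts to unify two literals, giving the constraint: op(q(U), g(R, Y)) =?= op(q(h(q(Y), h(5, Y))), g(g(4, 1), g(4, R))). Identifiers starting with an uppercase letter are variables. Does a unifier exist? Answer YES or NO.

Decompose op/2: q(U) =?= q(h(q(Y), h(5, Y))),  g(R, Y) =?= g(g(4, 1), g(4, R)).
Decompose q/1: U =?= h(q(Y), h(5, Y)).
Bind U := h(q(Y), h(5, Y)); no other remaining equation mentions U.
Decompose g/2: R =?= g(4, 1),  Y =?= g(4, R).
Bind R := g(4, 1); substituting into the remaining equation gives: Y =?= g(4, g(4, 1)).
Bind Y := g(4, g(4, 1)). Substituting into the earlier binding gives U := h(q(g(4, g(4, 1))), h(5, g(4, g(4, 1)))).
No equations remain and no clash or occurs-check failure arose, so a unifier exists.

YES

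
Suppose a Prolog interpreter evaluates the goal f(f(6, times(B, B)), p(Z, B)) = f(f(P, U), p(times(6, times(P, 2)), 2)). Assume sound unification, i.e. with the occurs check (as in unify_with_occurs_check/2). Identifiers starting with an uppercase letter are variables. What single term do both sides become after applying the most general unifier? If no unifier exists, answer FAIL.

Decompose f/2: f(6, times(B, B)) = f(P, U),  p(Z, B) = p(times(6, times(P, 2)), 2).
Decompose f/2: 6 = P,  times(B, B) = U.
Bind P := 6; substituting into the one remaining equation that mentions P gives: p(Z, B) = p(times(6, times(6, 2)), 2).
Bind U := times(B, B); no other remaining equation mentions U.
Decompose p/2: Z = times(6, times(6, 2)),  B = 2.
Bind Z := times(6, times(6, 2)); no other remaining equation mentions Z.
Bind B := 2. Substituting into the earlier binding gives U := times(2, 2).
Applying the MGU to either side gives f(f(6, times(2, 2)), p(times(6, times(6, 2)), 2)).

f(f(6, times(2, 2)), p(times(6, times(6, 2)), 2))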